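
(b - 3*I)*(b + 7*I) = b^2 + 4*I*b + 21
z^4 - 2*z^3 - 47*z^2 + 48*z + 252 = (z - 7)*(z - 3)*(z + 2)*(z + 6)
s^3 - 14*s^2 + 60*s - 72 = (s - 6)^2*(s - 2)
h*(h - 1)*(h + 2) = h^3 + h^2 - 2*h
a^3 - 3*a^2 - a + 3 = (a - 3)*(a - 1)*(a + 1)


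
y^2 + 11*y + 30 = (y + 5)*(y + 6)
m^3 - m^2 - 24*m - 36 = (m - 6)*(m + 2)*(m + 3)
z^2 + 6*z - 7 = (z - 1)*(z + 7)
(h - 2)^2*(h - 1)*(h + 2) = h^4 - 3*h^3 - 2*h^2 + 12*h - 8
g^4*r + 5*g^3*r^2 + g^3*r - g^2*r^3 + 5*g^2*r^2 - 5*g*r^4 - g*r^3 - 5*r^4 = (g - r)*(g + r)*(g + 5*r)*(g*r + r)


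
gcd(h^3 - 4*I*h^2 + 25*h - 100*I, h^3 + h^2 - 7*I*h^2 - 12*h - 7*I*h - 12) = h - 4*I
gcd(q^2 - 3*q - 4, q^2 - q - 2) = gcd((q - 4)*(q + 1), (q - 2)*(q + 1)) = q + 1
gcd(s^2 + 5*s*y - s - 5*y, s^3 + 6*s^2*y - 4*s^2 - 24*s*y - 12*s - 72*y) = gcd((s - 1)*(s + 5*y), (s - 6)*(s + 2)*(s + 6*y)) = 1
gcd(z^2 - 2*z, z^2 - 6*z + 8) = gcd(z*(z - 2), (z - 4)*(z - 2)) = z - 2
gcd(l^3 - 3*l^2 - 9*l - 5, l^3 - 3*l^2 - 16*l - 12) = l + 1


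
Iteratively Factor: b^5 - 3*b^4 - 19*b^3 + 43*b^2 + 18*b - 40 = (b - 2)*(b^4 - b^3 - 21*b^2 + b + 20) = (b - 2)*(b + 1)*(b^3 - 2*b^2 - 19*b + 20) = (b - 2)*(b - 1)*(b + 1)*(b^2 - b - 20) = (b - 5)*(b - 2)*(b - 1)*(b + 1)*(b + 4)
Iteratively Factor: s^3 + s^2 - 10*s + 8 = (s - 2)*(s^2 + 3*s - 4) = (s - 2)*(s + 4)*(s - 1)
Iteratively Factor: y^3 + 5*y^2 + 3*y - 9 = (y + 3)*(y^2 + 2*y - 3) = (y - 1)*(y + 3)*(y + 3)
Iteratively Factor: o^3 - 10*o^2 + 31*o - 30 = (o - 3)*(o^2 - 7*o + 10) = (o - 5)*(o - 3)*(o - 2)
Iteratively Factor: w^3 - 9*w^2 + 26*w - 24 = (w - 4)*(w^2 - 5*w + 6) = (w - 4)*(w - 3)*(w - 2)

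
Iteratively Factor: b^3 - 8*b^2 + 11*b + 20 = (b + 1)*(b^2 - 9*b + 20) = (b - 5)*(b + 1)*(b - 4)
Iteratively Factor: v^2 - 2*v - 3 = (v + 1)*(v - 3)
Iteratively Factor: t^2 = (t)*(t)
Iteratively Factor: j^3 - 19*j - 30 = (j + 3)*(j^2 - 3*j - 10) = (j + 2)*(j + 3)*(j - 5)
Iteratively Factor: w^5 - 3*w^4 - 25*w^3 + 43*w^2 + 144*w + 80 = (w - 5)*(w^4 + 2*w^3 - 15*w^2 - 32*w - 16) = (w - 5)*(w + 1)*(w^3 + w^2 - 16*w - 16) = (w - 5)*(w - 4)*(w + 1)*(w^2 + 5*w + 4) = (w - 5)*(w - 4)*(w + 1)^2*(w + 4)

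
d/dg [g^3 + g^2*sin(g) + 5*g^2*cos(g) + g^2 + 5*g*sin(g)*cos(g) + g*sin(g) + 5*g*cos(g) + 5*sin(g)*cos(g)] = -5*g^2*sin(g) + g^2*cos(g) + 3*g^2 - 3*g*sin(g) + 11*g*cos(g) + 5*g*cos(2*g) + 2*g + sin(g) + 5*sin(2*g)/2 + 5*cos(g) + 5*cos(2*g)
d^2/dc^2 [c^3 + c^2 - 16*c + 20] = 6*c + 2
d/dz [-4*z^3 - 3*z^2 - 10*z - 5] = -12*z^2 - 6*z - 10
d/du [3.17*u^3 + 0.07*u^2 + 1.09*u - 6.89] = 9.51*u^2 + 0.14*u + 1.09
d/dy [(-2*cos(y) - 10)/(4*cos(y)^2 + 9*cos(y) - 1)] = 2*(4*sin(y)^2 - 40*cos(y) - 50)*sin(y)/(4*cos(y)^2 + 9*cos(y) - 1)^2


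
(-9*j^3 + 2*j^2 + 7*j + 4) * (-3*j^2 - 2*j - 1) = 27*j^5 + 12*j^4 - 16*j^3 - 28*j^2 - 15*j - 4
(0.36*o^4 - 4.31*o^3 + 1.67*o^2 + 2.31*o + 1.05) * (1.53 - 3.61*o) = -1.2996*o^5 + 16.1099*o^4 - 12.623*o^3 - 5.784*o^2 - 0.2562*o + 1.6065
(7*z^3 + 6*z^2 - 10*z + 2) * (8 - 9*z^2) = -63*z^5 - 54*z^4 + 146*z^3 + 30*z^2 - 80*z + 16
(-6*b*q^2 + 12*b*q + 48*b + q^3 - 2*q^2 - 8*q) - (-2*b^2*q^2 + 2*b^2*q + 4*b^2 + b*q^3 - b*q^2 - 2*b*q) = 2*b^2*q^2 - 2*b^2*q - 4*b^2 - b*q^3 - 5*b*q^2 + 14*b*q + 48*b + q^3 - 2*q^2 - 8*q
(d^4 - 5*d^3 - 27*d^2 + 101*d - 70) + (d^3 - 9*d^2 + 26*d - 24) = d^4 - 4*d^3 - 36*d^2 + 127*d - 94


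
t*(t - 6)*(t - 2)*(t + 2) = t^4 - 6*t^3 - 4*t^2 + 24*t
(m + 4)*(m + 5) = m^2 + 9*m + 20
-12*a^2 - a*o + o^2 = (-4*a + o)*(3*a + o)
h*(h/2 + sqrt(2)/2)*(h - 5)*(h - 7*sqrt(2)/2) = h^4/2 - 5*h^3/2 - 5*sqrt(2)*h^3/4 - 7*h^2/2 + 25*sqrt(2)*h^2/4 + 35*h/2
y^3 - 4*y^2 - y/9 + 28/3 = (y - 3)*(y - 7/3)*(y + 4/3)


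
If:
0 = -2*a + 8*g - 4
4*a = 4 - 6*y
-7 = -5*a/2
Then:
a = 14/5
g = 6/5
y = -6/5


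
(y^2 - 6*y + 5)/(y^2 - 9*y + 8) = (y - 5)/(y - 8)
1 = 1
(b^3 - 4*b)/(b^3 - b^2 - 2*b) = (b + 2)/(b + 1)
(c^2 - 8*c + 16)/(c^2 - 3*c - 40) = (-c^2 + 8*c - 16)/(-c^2 + 3*c + 40)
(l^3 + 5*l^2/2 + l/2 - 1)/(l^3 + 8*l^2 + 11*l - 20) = (2*l^3 + 5*l^2 + l - 2)/(2*(l^3 + 8*l^2 + 11*l - 20))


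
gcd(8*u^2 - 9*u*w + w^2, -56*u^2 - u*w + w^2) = 8*u - w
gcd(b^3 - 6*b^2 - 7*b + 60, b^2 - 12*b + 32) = b - 4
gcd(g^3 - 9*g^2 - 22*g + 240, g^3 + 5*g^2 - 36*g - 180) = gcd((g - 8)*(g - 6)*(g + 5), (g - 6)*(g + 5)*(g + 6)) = g^2 - g - 30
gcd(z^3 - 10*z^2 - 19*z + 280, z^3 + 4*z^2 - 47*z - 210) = z^2 - 2*z - 35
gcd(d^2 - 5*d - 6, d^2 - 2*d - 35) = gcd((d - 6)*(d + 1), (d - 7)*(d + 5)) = 1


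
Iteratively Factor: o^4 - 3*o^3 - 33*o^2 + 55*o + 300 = (o + 4)*(o^3 - 7*o^2 - 5*o + 75) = (o - 5)*(o + 4)*(o^2 - 2*o - 15) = (o - 5)^2*(o + 4)*(o + 3)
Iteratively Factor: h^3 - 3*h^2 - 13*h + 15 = (h + 3)*(h^2 - 6*h + 5) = (h - 5)*(h + 3)*(h - 1)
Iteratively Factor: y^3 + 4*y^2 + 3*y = (y + 1)*(y^2 + 3*y) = (y + 1)*(y + 3)*(y)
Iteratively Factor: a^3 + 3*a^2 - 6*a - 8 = (a + 1)*(a^2 + 2*a - 8) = (a - 2)*(a + 1)*(a + 4)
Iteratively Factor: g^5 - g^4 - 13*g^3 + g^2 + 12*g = (g + 3)*(g^4 - 4*g^3 - g^2 + 4*g) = (g - 4)*(g + 3)*(g^3 - g) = (g - 4)*(g + 1)*(g + 3)*(g^2 - g) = (g - 4)*(g - 1)*(g + 1)*(g + 3)*(g)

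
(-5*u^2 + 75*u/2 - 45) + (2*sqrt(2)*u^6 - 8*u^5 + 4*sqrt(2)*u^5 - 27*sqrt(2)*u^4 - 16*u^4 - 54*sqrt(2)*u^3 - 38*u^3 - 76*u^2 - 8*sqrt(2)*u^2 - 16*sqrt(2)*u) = 2*sqrt(2)*u^6 - 8*u^5 + 4*sqrt(2)*u^5 - 27*sqrt(2)*u^4 - 16*u^4 - 54*sqrt(2)*u^3 - 38*u^3 - 81*u^2 - 8*sqrt(2)*u^2 - 16*sqrt(2)*u + 75*u/2 - 45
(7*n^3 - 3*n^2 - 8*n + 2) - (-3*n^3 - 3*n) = 10*n^3 - 3*n^2 - 5*n + 2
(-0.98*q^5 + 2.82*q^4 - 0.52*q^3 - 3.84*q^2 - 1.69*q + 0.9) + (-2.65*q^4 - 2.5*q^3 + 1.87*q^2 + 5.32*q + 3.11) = -0.98*q^5 + 0.17*q^4 - 3.02*q^3 - 1.97*q^2 + 3.63*q + 4.01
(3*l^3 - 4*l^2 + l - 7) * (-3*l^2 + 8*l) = -9*l^5 + 36*l^4 - 35*l^3 + 29*l^2 - 56*l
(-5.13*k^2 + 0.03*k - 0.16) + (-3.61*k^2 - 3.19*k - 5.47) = -8.74*k^2 - 3.16*k - 5.63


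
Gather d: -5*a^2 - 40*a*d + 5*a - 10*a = -5*a^2 - 40*a*d - 5*a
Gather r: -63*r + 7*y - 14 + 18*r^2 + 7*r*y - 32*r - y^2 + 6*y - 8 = 18*r^2 + r*(7*y - 95) - y^2 + 13*y - 22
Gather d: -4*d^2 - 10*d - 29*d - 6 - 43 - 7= -4*d^2 - 39*d - 56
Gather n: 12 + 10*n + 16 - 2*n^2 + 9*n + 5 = -2*n^2 + 19*n + 33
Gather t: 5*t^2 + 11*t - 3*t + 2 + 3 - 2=5*t^2 + 8*t + 3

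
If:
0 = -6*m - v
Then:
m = -v/6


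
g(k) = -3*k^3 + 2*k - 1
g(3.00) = -76.00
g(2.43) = -39.19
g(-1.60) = 8.09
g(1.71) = -12.58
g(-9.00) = 2168.00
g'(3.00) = -79.00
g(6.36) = -760.06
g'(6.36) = -362.05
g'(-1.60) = -21.04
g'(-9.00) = -727.00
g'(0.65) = -1.80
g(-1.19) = 1.68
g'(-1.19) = -10.74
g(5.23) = -419.71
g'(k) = 2 - 9*k^2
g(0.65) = -0.52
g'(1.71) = -24.32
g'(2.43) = -51.14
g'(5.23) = -244.18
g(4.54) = -272.65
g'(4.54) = -183.50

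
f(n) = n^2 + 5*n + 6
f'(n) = 2*n + 5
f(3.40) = 34.56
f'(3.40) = 11.80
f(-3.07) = 0.07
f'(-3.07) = -1.14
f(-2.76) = -0.18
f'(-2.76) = -0.52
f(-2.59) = -0.24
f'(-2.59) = -0.18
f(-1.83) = 0.20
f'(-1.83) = 1.34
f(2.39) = 23.66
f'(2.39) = 9.78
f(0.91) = 11.38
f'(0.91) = 6.82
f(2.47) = 24.45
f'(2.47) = 9.94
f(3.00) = 30.00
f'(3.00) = 11.00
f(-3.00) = 0.00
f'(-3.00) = -1.00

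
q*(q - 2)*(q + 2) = q^3 - 4*q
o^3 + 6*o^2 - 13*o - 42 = (o - 3)*(o + 2)*(o + 7)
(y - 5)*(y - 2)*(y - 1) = y^3 - 8*y^2 + 17*y - 10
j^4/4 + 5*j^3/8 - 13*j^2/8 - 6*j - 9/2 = (j/4 + 1/2)*(j - 3)*(j + 3/2)*(j + 2)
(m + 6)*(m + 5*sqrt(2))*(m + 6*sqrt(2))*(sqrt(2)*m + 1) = sqrt(2)*m^4 + 6*sqrt(2)*m^3 + 23*m^3 + 71*sqrt(2)*m^2 + 138*m^2 + 60*m + 426*sqrt(2)*m + 360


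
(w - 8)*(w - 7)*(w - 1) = w^3 - 16*w^2 + 71*w - 56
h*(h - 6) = h^2 - 6*h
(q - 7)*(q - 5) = q^2 - 12*q + 35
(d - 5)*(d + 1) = d^2 - 4*d - 5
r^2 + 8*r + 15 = (r + 3)*(r + 5)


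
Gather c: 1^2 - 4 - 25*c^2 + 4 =1 - 25*c^2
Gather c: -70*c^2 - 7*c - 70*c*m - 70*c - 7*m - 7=-70*c^2 + c*(-70*m - 77) - 7*m - 7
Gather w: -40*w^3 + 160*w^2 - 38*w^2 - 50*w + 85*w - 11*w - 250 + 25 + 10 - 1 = -40*w^3 + 122*w^2 + 24*w - 216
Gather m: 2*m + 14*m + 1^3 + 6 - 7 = 16*m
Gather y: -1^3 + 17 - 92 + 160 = 84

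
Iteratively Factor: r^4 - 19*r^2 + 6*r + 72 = (r - 3)*(r^3 + 3*r^2 - 10*r - 24) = (r - 3)*(r + 2)*(r^2 + r - 12) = (r - 3)^2*(r + 2)*(r + 4)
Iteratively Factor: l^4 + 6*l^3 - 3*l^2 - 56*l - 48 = (l + 1)*(l^3 + 5*l^2 - 8*l - 48) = (l + 1)*(l + 4)*(l^2 + l - 12) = (l + 1)*(l + 4)^2*(l - 3)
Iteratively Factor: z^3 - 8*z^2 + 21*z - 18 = (z - 3)*(z^2 - 5*z + 6) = (z - 3)^2*(z - 2)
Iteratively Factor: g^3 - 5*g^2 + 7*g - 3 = (g - 1)*(g^2 - 4*g + 3) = (g - 3)*(g - 1)*(g - 1)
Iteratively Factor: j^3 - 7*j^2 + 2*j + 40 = (j + 2)*(j^2 - 9*j + 20) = (j - 5)*(j + 2)*(j - 4)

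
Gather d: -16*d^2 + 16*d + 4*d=-16*d^2 + 20*d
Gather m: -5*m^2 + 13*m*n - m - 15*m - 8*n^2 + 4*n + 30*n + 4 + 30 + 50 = -5*m^2 + m*(13*n - 16) - 8*n^2 + 34*n + 84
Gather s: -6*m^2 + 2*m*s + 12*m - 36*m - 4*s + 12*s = -6*m^2 - 24*m + s*(2*m + 8)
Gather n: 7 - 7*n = 7 - 7*n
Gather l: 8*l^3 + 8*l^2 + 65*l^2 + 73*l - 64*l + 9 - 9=8*l^3 + 73*l^2 + 9*l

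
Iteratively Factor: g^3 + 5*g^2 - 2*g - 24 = (g + 3)*(g^2 + 2*g - 8) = (g - 2)*(g + 3)*(g + 4)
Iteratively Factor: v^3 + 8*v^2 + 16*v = (v + 4)*(v^2 + 4*v) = (v + 4)^2*(v)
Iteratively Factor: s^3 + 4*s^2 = (s)*(s^2 + 4*s) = s^2*(s + 4)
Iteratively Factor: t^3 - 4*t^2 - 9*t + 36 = (t - 4)*(t^2 - 9) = (t - 4)*(t + 3)*(t - 3)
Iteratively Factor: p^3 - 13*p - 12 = (p - 4)*(p^2 + 4*p + 3) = (p - 4)*(p + 1)*(p + 3)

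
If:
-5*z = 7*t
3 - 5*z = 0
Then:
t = -3/7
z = 3/5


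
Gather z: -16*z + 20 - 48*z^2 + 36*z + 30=-48*z^2 + 20*z + 50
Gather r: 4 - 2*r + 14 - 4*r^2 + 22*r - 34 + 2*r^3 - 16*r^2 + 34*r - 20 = 2*r^3 - 20*r^2 + 54*r - 36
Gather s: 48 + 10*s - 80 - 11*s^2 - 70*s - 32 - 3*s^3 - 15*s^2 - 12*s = -3*s^3 - 26*s^2 - 72*s - 64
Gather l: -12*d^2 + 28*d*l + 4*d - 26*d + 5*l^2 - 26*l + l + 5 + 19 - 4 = -12*d^2 - 22*d + 5*l^2 + l*(28*d - 25) + 20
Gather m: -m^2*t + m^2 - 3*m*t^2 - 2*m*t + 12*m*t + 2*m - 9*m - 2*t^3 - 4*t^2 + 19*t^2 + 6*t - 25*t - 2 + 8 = m^2*(1 - t) + m*(-3*t^2 + 10*t - 7) - 2*t^3 + 15*t^2 - 19*t + 6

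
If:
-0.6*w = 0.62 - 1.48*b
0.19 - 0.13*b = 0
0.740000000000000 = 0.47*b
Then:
No Solution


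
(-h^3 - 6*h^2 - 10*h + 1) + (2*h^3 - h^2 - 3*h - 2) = h^3 - 7*h^2 - 13*h - 1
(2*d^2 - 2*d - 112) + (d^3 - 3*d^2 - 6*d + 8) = d^3 - d^2 - 8*d - 104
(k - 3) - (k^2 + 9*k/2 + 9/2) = -k^2 - 7*k/2 - 15/2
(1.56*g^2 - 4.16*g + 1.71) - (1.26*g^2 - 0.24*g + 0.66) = 0.3*g^2 - 3.92*g + 1.05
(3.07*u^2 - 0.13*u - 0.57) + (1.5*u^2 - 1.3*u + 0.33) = 4.57*u^2 - 1.43*u - 0.24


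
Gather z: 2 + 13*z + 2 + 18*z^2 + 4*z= 18*z^2 + 17*z + 4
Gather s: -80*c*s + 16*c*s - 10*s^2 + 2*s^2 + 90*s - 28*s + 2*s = -8*s^2 + s*(64 - 64*c)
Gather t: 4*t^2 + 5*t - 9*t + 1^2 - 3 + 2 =4*t^2 - 4*t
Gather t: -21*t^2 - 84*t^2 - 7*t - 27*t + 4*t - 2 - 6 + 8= -105*t^2 - 30*t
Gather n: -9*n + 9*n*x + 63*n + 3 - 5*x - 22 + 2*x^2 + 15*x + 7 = n*(9*x + 54) + 2*x^2 + 10*x - 12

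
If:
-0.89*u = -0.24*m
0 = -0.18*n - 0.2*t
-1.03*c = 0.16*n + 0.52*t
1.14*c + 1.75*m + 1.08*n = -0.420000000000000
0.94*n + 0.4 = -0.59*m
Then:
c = -0.17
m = 0.22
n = -0.56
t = 0.50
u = 0.06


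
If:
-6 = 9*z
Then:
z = -2/3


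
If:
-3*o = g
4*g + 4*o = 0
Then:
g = 0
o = 0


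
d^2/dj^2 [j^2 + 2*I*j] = 2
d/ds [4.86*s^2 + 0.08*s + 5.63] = 9.72*s + 0.08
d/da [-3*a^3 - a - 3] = -9*a^2 - 1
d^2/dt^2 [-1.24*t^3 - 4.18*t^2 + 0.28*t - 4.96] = -7.44*t - 8.36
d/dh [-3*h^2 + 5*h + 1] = 5 - 6*h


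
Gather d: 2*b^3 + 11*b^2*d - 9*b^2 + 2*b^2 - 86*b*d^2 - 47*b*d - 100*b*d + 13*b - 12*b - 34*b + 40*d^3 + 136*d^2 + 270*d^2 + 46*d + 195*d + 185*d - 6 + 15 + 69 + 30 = 2*b^3 - 7*b^2 - 33*b + 40*d^3 + d^2*(406 - 86*b) + d*(11*b^2 - 147*b + 426) + 108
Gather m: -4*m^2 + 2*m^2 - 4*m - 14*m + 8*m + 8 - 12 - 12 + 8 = -2*m^2 - 10*m - 8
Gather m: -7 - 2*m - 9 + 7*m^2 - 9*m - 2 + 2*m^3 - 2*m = 2*m^3 + 7*m^2 - 13*m - 18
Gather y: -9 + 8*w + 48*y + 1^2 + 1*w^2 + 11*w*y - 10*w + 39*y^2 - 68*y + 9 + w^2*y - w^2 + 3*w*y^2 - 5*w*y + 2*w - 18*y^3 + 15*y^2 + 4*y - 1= -18*y^3 + y^2*(3*w + 54) + y*(w^2 + 6*w - 16)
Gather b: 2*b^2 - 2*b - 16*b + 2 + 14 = 2*b^2 - 18*b + 16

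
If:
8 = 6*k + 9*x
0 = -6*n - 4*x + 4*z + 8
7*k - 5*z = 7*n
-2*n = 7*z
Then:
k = 260/369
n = 980/1107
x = 464/1107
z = -280/1107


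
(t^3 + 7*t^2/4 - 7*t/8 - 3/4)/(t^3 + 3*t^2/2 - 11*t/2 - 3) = (t^2 + 5*t/4 - 3/2)/(t^2 + t - 6)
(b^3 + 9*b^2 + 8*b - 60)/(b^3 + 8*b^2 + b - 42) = (b^2 + 11*b + 30)/(b^2 + 10*b + 21)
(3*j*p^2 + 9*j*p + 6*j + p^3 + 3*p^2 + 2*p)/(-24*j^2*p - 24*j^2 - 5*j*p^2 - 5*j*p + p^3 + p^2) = (p + 2)/(-8*j + p)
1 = 1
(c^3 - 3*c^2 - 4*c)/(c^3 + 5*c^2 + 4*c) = (c - 4)/(c + 4)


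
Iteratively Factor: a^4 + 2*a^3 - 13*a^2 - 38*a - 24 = (a + 1)*(a^3 + a^2 - 14*a - 24) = (a - 4)*(a + 1)*(a^2 + 5*a + 6) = (a - 4)*(a + 1)*(a + 3)*(a + 2)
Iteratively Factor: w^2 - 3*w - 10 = (w + 2)*(w - 5)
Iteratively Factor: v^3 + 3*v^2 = (v)*(v^2 + 3*v) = v*(v + 3)*(v)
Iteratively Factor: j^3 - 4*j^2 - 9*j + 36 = (j - 3)*(j^2 - j - 12) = (j - 4)*(j - 3)*(j + 3)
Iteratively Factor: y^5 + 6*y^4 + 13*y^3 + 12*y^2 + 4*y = (y + 2)*(y^4 + 4*y^3 + 5*y^2 + 2*y) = (y + 1)*(y + 2)*(y^3 + 3*y^2 + 2*y) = y*(y + 1)*(y + 2)*(y^2 + 3*y + 2) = y*(y + 1)^2*(y + 2)*(y + 2)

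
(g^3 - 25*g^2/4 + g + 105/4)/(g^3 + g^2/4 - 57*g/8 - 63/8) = 2*(g - 5)/(2*g + 3)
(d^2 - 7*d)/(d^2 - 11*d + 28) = d/(d - 4)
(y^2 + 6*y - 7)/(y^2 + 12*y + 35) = (y - 1)/(y + 5)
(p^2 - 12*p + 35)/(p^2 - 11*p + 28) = (p - 5)/(p - 4)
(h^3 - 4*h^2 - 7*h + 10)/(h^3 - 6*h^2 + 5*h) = (h + 2)/h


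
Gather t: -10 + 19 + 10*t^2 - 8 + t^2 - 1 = 11*t^2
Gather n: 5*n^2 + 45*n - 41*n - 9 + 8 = 5*n^2 + 4*n - 1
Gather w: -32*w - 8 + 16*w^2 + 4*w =16*w^2 - 28*w - 8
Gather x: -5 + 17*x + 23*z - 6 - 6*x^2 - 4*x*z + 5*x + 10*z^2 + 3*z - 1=-6*x^2 + x*(22 - 4*z) + 10*z^2 + 26*z - 12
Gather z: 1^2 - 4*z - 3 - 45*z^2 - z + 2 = -45*z^2 - 5*z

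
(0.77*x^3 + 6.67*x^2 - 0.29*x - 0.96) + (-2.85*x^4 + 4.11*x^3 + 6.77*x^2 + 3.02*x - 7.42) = -2.85*x^4 + 4.88*x^3 + 13.44*x^2 + 2.73*x - 8.38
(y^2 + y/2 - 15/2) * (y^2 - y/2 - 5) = y^4 - 51*y^2/4 + 5*y/4 + 75/2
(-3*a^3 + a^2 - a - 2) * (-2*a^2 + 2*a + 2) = 6*a^5 - 8*a^4 - 2*a^3 + 4*a^2 - 6*a - 4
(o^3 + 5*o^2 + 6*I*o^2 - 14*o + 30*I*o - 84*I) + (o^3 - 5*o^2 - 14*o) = 2*o^3 + 6*I*o^2 - 28*o + 30*I*o - 84*I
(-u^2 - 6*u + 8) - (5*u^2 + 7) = -6*u^2 - 6*u + 1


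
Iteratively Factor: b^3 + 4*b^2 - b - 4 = (b + 4)*(b^2 - 1) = (b - 1)*(b + 4)*(b + 1)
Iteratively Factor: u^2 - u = (u - 1)*(u)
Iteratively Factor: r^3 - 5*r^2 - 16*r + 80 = (r + 4)*(r^2 - 9*r + 20) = (r - 5)*(r + 4)*(r - 4)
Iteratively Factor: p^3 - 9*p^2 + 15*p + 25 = (p - 5)*(p^2 - 4*p - 5) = (p - 5)^2*(p + 1)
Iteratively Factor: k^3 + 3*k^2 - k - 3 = (k + 3)*(k^2 - 1) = (k - 1)*(k + 3)*(k + 1)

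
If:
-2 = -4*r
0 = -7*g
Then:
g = 0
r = 1/2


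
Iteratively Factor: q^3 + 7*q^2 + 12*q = (q + 4)*(q^2 + 3*q) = (q + 3)*(q + 4)*(q)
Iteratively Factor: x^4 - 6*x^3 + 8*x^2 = (x)*(x^3 - 6*x^2 + 8*x) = x*(x - 2)*(x^2 - 4*x) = x^2*(x - 2)*(x - 4)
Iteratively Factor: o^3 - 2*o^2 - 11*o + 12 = (o + 3)*(o^2 - 5*o + 4) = (o - 4)*(o + 3)*(o - 1)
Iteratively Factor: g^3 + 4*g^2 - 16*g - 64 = (g + 4)*(g^2 - 16) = (g - 4)*(g + 4)*(g + 4)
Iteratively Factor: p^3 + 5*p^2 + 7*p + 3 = (p + 3)*(p^2 + 2*p + 1) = (p + 1)*(p + 3)*(p + 1)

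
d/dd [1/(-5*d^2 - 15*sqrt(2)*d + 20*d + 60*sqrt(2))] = (2*d - 4 + 3*sqrt(2))/(5*(d^2 - 4*d + 3*sqrt(2)*d - 12*sqrt(2))^2)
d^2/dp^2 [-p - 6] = 0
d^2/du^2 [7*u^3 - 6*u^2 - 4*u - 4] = 42*u - 12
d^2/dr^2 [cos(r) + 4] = -cos(r)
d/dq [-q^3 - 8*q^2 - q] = -3*q^2 - 16*q - 1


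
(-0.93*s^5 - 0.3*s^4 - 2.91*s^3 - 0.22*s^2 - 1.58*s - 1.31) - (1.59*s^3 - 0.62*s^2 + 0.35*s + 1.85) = -0.93*s^5 - 0.3*s^4 - 4.5*s^3 + 0.4*s^2 - 1.93*s - 3.16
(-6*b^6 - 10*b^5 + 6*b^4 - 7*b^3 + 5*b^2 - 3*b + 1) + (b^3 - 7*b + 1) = -6*b^6 - 10*b^5 + 6*b^4 - 6*b^3 + 5*b^2 - 10*b + 2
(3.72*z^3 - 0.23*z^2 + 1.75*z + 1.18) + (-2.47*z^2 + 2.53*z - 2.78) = 3.72*z^3 - 2.7*z^2 + 4.28*z - 1.6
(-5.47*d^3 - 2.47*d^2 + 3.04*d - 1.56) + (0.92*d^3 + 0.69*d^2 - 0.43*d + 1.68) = -4.55*d^3 - 1.78*d^2 + 2.61*d + 0.12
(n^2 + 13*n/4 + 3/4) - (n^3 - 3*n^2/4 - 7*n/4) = -n^3 + 7*n^2/4 + 5*n + 3/4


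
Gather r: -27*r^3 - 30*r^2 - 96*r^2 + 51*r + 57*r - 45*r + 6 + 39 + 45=-27*r^3 - 126*r^2 + 63*r + 90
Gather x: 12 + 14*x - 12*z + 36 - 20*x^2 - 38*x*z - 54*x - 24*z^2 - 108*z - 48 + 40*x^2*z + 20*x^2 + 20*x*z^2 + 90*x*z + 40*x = 40*x^2*z + x*(20*z^2 + 52*z) - 24*z^2 - 120*z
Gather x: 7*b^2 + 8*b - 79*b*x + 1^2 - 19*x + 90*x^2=7*b^2 + 8*b + 90*x^2 + x*(-79*b - 19) + 1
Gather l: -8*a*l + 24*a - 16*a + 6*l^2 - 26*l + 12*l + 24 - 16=8*a + 6*l^2 + l*(-8*a - 14) + 8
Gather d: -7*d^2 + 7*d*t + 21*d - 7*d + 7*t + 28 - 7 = -7*d^2 + d*(7*t + 14) + 7*t + 21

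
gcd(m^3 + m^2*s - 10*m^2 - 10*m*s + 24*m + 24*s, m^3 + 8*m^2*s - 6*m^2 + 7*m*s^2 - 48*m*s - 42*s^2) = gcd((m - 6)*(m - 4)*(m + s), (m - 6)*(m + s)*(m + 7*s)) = m^2 + m*s - 6*m - 6*s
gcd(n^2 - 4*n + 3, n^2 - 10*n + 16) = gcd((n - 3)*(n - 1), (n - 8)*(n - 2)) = 1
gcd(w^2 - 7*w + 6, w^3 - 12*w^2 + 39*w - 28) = w - 1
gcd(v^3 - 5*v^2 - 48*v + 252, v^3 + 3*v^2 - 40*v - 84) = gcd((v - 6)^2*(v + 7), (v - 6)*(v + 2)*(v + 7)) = v^2 + v - 42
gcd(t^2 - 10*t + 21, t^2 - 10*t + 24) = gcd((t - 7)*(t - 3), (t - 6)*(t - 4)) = 1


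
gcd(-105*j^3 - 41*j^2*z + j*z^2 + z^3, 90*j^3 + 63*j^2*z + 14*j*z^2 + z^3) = 15*j^2 + 8*j*z + z^2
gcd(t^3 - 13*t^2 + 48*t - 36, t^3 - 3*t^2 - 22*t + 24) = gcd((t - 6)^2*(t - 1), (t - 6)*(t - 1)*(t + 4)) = t^2 - 7*t + 6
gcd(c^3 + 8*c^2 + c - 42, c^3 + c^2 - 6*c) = c^2 + c - 6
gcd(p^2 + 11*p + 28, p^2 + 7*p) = p + 7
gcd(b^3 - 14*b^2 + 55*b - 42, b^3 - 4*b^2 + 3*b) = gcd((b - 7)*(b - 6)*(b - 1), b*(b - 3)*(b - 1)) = b - 1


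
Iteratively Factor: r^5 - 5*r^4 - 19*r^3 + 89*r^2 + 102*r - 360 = (r - 5)*(r^4 - 19*r^2 - 6*r + 72) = (r - 5)*(r - 2)*(r^3 + 2*r^2 - 15*r - 36) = (r - 5)*(r - 2)*(r + 3)*(r^2 - r - 12) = (r - 5)*(r - 2)*(r + 3)^2*(r - 4)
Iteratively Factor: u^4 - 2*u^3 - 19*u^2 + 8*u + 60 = (u + 3)*(u^3 - 5*u^2 - 4*u + 20) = (u - 5)*(u + 3)*(u^2 - 4) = (u - 5)*(u - 2)*(u + 3)*(u + 2)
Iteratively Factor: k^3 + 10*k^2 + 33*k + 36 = (k + 3)*(k^2 + 7*k + 12) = (k + 3)^2*(k + 4)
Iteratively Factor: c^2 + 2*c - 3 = (c - 1)*(c + 3)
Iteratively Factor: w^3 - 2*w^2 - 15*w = (w)*(w^2 - 2*w - 15) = w*(w - 5)*(w + 3)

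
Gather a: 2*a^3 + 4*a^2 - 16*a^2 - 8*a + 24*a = 2*a^3 - 12*a^2 + 16*a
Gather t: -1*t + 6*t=5*t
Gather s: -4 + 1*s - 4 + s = 2*s - 8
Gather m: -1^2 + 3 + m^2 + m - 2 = m^2 + m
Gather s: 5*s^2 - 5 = 5*s^2 - 5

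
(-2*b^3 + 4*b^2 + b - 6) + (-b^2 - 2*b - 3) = -2*b^3 + 3*b^2 - b - 9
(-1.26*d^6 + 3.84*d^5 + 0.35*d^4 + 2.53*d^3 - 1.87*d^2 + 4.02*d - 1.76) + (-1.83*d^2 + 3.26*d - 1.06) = -1.26*d^6 + 3.84*d^5 + 0.35*d^4 + 2.53*d^3 - 3.7*d^2 + 7.28*d - 2.82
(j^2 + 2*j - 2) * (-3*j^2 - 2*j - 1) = -3*j^4 - 8*j^3 + j^2 + 2*j + 2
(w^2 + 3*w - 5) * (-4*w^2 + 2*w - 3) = -4*w^4 - 10*w^3 + 23*w^2 - 19*w + 15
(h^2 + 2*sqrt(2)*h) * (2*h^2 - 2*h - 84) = 2*h^4 - 2*h^3 + 4*sqrt(2)*h^3 - 84*h^2 - 4*sqrt(2)*h^2 - 168*sqrt(2)*h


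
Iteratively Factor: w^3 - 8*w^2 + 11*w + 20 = (w - 4)*(w^2 - 4*w - 5) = (w - 5)*(w - 4)*(w + 1)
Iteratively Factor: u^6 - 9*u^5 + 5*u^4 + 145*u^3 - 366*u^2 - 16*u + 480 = (u + 4)*(u^5 - 13*u^4 + 57*u^3 - 83*u^2 - 34*u + 120) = (u - 3)*(u + 4)*(u^4 - 10*u^3 + 27*u^2 - 2*u - 40) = (u - 5)*(u - 3)*(u + 4)*(u^3 - 5*u^2 + 2*u + 8) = (u - 5)*(u - 4)*(u - 3)*(u + 4)*(u^2 - u - 2) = (u - 5)*(u - 4)*(u - 3)*(u + 1)*(u + 4)*(u - 2)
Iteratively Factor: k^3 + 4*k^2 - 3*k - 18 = (k + 3)*(k^2 + k - 6) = (k - 2)*(k + 3)*(k + 3)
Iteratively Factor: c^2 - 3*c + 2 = (c - 1)*(c - 2)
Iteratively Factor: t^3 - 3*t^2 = (t)*(t^2 - 3*t) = t^2*(t - 3)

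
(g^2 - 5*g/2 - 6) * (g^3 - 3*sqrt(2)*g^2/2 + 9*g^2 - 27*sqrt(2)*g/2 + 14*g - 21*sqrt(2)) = g^5 - 3*sqrt(2)*g^4/2 + 13*g^4/2 - 29*g^3/2 - 39*sqrt(2)*g^3/4 - 89*g^2 + 87*sqrt(2)*g^2/4 - 84*g + 267*sqrt(2)*g/2 + 126*sqrt(2)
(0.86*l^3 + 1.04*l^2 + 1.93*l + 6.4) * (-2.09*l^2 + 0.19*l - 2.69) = -1.7974*l^5 - 2.0102*l^4 - 6.1495*l^3 - 15.8069*l^2 - 3.9757*l - 17.216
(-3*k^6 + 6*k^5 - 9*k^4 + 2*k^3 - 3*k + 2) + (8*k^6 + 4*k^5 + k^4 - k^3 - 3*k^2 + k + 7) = 5*k^6 + 10*k^5 - 8*k^4 + k^3 - 3*k^2 - 2*k + 9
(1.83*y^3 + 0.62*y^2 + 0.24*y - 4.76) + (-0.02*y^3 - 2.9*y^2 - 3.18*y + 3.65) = 1.81*y^3 - 2.28*y^2 - 2.94*y - 1.11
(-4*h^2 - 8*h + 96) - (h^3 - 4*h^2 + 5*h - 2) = -h^3 - 13*h + 98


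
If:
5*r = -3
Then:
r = -3/5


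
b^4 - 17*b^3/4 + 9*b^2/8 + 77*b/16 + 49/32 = (b - 7/2)*(b - 7/4)*(b + 1/2)^2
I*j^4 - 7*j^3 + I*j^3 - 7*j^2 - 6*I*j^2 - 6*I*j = j*(j + I)*(j + 6*I)*(I*j + I)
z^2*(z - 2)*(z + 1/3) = z^4 - 5*z^3/3 - 2*z^2/3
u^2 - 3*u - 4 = (u - 4)*(u + 1)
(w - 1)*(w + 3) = w^2 + 2*w - 3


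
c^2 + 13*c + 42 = (c + 6)*(c + 7)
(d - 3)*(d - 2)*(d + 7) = d^3 + 2*d^2 - 29*d + 42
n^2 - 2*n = n*(n - 2)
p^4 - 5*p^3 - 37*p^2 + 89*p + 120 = (p - 8)*(p - 3)*(p + 1)*(p + 5)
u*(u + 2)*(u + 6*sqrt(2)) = u^3 + 2*u^2 + 6*sqrt(2)*u^2 + 12*sqrt(2)*u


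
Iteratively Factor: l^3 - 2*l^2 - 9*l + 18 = (l - 2)*(l^2 - 9) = (l - 3)*(l - 2)*(l + 3)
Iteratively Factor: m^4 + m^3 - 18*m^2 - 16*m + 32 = (m + 4)*(m^3 - 3*m^2 - 6*m + 8) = (m - 4)*(m + 4)*(m^2 + m - 2) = (m - 4)*(m + 2)*(m + 4)*(m - 1)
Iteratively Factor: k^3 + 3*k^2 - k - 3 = (k + 1)*(k^2 + 2*k - 3) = (k + 1)*(k + 3)*(k - 1)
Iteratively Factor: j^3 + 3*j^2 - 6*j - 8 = (j + 1)*(j^2 + 2*j - 8) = (j - 2)*(j + 1)*(j + 4)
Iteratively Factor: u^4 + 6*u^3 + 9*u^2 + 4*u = (u)*(u^3 + 6*u^2 + 9*u + 4) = u*(u + 1)*(u^2 + 5*u + 4) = u*(u + 1)^2*(u + 4)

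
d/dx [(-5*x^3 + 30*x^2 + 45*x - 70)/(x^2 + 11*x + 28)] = 5*(-x^4 - 22*x^3 - 27*x^2 + 364*x + 406)/(x^4 + 22*x^3 + 177*x^2 + 616*x + 784)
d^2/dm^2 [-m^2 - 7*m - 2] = -2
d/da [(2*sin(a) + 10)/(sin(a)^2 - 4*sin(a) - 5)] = 2*(-10*sin(a) + cos(a)^2 + 14)*cos(a)/((sin(a) - 5)^2*(sin(a) + 1)^2)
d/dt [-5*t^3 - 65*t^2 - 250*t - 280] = -15*t^2 - 130*t - 250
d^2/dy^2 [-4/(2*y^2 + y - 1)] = 8*(4*y^2 + 2*y - (4*y + 1)^2 - 2)/(2*y^2 + y - 1)^3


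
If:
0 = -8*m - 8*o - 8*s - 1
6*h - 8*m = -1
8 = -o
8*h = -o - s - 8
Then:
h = -31/29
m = -157/232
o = -8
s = 248/29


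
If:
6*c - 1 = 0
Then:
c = 1/6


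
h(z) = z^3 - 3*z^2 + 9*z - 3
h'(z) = 3*z^2 - 6*z + 9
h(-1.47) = -25.89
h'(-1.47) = 24.30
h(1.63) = 8.03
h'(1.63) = 7.19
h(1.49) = 7.06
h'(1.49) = 6.72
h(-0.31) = -6.11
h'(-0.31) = 11.15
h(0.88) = 3.28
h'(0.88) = 6.04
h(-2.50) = -59.88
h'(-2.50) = 42.75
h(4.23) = 57.08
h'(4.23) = 37.30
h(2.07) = 11.65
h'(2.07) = 9.43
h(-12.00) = -2271.00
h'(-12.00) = 513.00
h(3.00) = 24.00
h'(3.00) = 18.00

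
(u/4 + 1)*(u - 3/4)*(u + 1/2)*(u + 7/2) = u^4/4 + 29*u^3/16 + 47*u^2/16 - 101*u/64 - 21/16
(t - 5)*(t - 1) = t^2 - 6*t + 5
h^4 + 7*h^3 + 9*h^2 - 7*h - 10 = (h - 1)*(h + 1)*(h + 2)*(h + 5)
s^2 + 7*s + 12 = (s + 3)*(s + 4)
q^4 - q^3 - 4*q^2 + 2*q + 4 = (q - 2)*(q + 1)*(q - sqrt(2))*(q + sqrt(2))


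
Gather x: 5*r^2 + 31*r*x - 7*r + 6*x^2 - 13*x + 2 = 5*r^2 - 7*r + 6*x^2 + x*(31*r - 13) + 2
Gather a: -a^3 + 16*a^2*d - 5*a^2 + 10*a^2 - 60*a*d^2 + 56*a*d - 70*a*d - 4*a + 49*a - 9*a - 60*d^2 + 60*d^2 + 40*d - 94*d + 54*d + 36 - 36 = -a^3 + a^2*(16*d + 5) + a*(-60*d^2 - 14*d + 36)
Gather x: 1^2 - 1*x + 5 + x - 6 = 0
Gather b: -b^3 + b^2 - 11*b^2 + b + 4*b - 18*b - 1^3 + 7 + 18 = -b^3 - 10*b^2 - 13*b + 24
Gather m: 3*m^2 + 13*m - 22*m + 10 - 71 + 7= 3*m^2 - 9*m - 54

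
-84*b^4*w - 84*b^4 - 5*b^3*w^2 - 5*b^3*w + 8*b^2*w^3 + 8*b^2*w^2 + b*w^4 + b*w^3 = (-3*b + w)*(4*b + w)*(7*b + w)*(b*w + b)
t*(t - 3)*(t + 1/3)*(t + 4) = t^4 + 4*t^3/3 - 35*t^2/3 - 4*t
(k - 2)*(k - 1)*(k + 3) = k^3 - 7*k + 6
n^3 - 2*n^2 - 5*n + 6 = (n - 3)*(n - 1)*(n + 2)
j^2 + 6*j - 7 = (j - 1)*(j + 7)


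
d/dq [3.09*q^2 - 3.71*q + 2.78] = 6.18*q - 3.71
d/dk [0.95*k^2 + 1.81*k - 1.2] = 1.9*k + 1.81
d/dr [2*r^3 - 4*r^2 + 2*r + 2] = 6*r^2 - 8*r + 2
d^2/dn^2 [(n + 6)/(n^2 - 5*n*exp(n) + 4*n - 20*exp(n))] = (2*(n + 6)*(5*n*exp(n) - 2*n + 25*exp(n) - 4)^2 + (n^2 - 5*n*exp(n) + 4*n - 20*exp(n))*(10*n*exp(n) - 4*n + (n + 6)*(5*n*exp(n) + 30*exp(n) - 2) + 50*exp(n) - 8))/(n^2 - 5*n*exp(n) + 4*n - 20*exp(n))^3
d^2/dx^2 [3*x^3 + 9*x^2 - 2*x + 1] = 18*x + 18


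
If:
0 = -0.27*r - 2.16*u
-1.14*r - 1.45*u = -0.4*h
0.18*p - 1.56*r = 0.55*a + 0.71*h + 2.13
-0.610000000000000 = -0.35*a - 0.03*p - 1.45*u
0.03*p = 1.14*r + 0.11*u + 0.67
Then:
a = 0.90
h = -0.95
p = 7.38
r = -0.40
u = 0.05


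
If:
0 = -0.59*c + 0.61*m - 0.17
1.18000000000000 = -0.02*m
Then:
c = -61.29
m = -59.00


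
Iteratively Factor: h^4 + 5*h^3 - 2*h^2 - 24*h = (h + 4)*(h^3 + h^2 - 6*h) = (h + 3)*(h + 4)*(h^2 - 2*h) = (h - 2)*(h + 3)*(h + 4)*(h)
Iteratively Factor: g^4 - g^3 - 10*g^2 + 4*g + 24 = (g - 3)*(g^3 + 2*g^2 - 4*g - 8) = (g - 3)*(g + 2)*(g^2 - 4) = (g - 3)*(g + 2)^2*(g - 2)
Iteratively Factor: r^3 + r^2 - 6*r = (r - 2)*(r^2 + 3*r) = (r - 2)*(r + 3)*(r)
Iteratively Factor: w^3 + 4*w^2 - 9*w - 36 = (w + 3)*(w^2 + w - 12) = (w + 3)*(w + 4)*(w - 3)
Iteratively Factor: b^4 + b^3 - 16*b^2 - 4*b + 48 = (b - 2)*(b^3 + 3*b^2 - 10*b - 24) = (b - 2)*(b + 4)*(b^2 - b - 6) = (b - 2)*(b + 2)*(b + 4)*(b - 3)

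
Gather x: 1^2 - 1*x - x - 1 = -2*x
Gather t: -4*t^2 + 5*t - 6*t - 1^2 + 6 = -4*t^2 - t + 5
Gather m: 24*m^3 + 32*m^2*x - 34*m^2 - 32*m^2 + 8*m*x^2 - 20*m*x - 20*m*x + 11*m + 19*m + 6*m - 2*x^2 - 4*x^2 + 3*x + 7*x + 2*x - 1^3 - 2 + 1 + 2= 24*m^3 + m^2*(32*x - 66) + m*(8*x^2 - 40*x + 36) - 6*x^2 + 12*x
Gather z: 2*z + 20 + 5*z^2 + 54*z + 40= 5*z^2 + 56*z + 60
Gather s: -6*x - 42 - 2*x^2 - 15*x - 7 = -2*x^2 - 21*x - 49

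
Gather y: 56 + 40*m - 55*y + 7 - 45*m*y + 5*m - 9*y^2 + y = 45*m - 9*y^2 + y*(-45*m - 54) + 63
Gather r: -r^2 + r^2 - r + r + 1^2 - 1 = 0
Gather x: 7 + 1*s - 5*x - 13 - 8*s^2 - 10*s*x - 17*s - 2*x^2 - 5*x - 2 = -8*s^2 - 16*s - 2*x^2 + x*(-10*s - 10) - 8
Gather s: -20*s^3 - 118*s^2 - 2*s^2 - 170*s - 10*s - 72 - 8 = -20*s^3 - 120*s^2 - 180*s - 80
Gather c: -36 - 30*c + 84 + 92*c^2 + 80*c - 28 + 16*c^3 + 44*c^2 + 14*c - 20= 16*c^3 + 136*c^2 + 64*c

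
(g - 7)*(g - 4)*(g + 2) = g^3 - 9*g^2 + 6*g + 56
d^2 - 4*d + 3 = (d - 3)*(d - 1)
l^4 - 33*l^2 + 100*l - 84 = (l - 3)*(l - 2)^2*(l + 7)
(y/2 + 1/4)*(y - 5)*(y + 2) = y^3/2 - 5*y^2/4 - 23*y/4 - 5/2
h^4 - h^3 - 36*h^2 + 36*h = h*(h - 6)*(h - 1)*(h + 6)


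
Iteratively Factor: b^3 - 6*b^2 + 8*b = (b)*(b^2 - 6*b + 8) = b*(b - 4)*(b - 2)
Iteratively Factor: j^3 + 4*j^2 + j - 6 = (j + 2)*(j^2 + 2*j - 3) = (j + 2)*(j + 3)*(j - 1)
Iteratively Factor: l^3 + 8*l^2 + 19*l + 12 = (l + 4)*(l^2 + 4*l + 3) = (l + 1)*(l + 4)*(l + 3)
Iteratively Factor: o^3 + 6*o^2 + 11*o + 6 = (o + 1)*(o^2 + 5*o + 6) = (o + 1)*(o + 2)*(o + 3)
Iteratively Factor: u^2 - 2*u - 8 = (u + 2)*(u - 4)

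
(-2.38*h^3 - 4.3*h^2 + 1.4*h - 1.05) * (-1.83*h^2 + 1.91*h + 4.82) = 4.3554*h^5 + 3.3232*h^4 - 22.2466*h^3 - 16.1305*h^2 + 4.7425*h - 5.061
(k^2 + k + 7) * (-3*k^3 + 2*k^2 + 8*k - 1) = -3*k^5 - k^4 - 11*k^3 + 21*k^2 + 55*k - 7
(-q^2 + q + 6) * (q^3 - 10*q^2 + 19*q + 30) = -q^5 + 11*q^4 - 23*q^3 - 71*q^2 + 144*q + 180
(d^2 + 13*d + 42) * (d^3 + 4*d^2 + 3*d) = d^5 + 17*d^4 + 97*d^3 + 207*d^2 + 126*d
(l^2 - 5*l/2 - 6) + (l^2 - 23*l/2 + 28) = 2*l^2 - 14*l + 22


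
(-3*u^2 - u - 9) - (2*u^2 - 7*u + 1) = -5*u^2 + 6*u - 10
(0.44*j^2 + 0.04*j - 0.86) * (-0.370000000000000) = -0.1628*j^2 - 0.0148*j + 0.3182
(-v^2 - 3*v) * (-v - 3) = v^3 + 6*v^2 + 9*v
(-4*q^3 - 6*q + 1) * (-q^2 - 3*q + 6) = 4*q^5 + 12*q^4 - 18*q^3 + 17*q^2 - 39*q + 6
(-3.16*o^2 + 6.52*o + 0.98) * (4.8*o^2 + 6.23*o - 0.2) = -15.168*o^4 + 11.6092*o^3 + 45.9556*o^2 + 4.8014*o - 0.196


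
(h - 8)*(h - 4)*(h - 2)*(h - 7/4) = h^4 - 63*h^3/4 + 161*h^2/2 - 162*h + 112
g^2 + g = g*(g + 1)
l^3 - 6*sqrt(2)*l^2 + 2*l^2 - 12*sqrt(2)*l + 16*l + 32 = (l + 2)*(l - 4*sqrt(2))*(l - 2*sqrt(2))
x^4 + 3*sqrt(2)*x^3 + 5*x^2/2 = x^2*(x + sqrt(2)/2)*(x + 5*sqrt(2)/2)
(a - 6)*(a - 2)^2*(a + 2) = a^4 - 8*a^3 + 8*a^2 + 32*a - 48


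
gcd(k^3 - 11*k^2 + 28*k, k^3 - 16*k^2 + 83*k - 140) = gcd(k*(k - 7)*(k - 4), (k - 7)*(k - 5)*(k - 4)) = k^2 - 11*k + 28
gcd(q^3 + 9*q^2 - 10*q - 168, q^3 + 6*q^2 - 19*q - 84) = q^2 + 3*q - 28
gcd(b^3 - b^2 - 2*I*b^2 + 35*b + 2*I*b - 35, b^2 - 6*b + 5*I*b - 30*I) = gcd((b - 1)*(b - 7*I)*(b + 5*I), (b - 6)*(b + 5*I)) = b + 5*I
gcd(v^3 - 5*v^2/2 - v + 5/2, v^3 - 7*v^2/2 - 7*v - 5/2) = v + 1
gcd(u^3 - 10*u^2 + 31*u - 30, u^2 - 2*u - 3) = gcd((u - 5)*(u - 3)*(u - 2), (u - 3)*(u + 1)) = u - 3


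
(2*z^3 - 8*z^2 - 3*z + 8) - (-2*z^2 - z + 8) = 2*z^3 - 6*z^2 - 2*z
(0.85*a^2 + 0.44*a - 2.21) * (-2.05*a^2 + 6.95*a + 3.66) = -1.7425*a^4 + 5.0055*a^3 + 10.6995*a^2 - 13.7491*a - 8.0886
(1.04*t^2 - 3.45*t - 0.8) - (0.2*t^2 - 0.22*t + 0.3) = 0.84*t^2 - 3.23*t - 1.1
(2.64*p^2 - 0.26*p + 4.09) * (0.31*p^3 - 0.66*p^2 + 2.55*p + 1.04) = 0.8184*p^5 - 1.823*p^4 + 8.1715*p^3 - 0.6168*p^2 + 10.1591*p + 4.2536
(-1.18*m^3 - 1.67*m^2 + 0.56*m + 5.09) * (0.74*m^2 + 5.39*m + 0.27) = -0.8732*m^5 - 7.596*m^4 - 8.9055*m^3 + 6.3341*m^2 + 27.5863*m + 1.3743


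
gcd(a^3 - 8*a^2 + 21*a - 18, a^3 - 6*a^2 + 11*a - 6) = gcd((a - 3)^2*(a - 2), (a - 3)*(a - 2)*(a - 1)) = a^2 - 5*a + 6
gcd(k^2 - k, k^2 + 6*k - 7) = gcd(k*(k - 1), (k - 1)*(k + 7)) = k - 1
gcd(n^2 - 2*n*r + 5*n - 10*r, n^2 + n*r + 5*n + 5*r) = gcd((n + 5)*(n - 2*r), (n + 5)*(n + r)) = n + 5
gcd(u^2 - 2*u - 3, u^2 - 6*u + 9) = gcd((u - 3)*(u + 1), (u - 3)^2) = u - 3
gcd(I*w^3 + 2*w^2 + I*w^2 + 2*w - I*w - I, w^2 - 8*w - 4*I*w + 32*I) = 1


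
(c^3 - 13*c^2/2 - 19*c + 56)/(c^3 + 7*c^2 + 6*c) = (c^3 - 13*c^2/2 - 19*c + 56)/(c*(c^2 + 7*c + 6))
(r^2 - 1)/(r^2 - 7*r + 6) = (r + 1)/(r - 6)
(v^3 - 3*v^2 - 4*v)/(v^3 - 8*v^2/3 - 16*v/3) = 3*(v + 1)/(3*v + 4)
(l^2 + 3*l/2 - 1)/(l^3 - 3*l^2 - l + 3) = (l^2 + 3*l/2 - 1)/(l^3 - 3*l^2 - l + 3)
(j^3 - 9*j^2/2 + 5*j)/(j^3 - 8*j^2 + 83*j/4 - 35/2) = 2*j/(2*j - 7)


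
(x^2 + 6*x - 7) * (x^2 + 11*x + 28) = x^4 + 17*x^3 + 87*x^2 + 91*x - 196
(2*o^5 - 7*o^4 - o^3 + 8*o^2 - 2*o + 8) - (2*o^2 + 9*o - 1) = 2*o^5 - 7*o^4 - o^3 + 6*o^2 - 11*o + 9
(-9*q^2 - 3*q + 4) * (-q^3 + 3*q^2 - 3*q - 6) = 9*q^5 - 24*q^4 + 14*q^3 + 75*q^2 + 6*q - 24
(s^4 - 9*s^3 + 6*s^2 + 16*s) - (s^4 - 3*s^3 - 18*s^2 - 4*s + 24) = -6*s^3 + 24*s^2 + 20*s - 24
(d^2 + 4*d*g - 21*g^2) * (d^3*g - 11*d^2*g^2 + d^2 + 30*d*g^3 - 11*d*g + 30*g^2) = d^5*g - 7*d^4*g^2 + d^4 - 35*d^3*g^3 - 7*d^3*g + 351*d^2*g^4 - 35*d^2*g^2 - 630*d*g^5 + 351*d*g^3 - 630*g^4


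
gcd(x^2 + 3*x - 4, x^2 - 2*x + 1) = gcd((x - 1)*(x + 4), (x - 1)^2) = x - 1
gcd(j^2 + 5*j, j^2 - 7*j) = j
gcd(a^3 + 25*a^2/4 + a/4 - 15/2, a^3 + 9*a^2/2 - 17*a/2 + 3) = a^2 + 5*a - 6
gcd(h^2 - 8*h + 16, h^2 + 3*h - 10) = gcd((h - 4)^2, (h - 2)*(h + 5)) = 1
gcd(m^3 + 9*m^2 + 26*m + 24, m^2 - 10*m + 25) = 1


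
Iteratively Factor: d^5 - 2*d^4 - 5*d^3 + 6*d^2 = (d)*(d^4 - 2*d^3 - 5*d^2 + 6*d) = d*(d - 3)*(d^3 + d^2 - 2*d) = d*(d - 3)*(d - 1)*(d^2 + 2*d) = d^2*(d - 3)*(d - 1)*(d + 2)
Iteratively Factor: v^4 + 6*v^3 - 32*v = (v)*(v^3 + 6*v^2 - 32) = v*(v + 4)*(v^2 + 2*v - 8) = v*(v - 2)*(v + 4)*(v + 4)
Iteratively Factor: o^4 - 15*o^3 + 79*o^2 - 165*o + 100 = (o - 5)*(o^3 - 10*o^2 + 29*o - 20) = (o - 5)^2*(o^2 - 5*o + 4) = (o - 5)^2*(o - 1)*(o - 4)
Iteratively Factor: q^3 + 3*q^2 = (q)*(q^2 + 3*q) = q^2*(q + 3)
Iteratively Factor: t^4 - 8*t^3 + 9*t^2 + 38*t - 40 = (t - 4)*(t^3 - 4*t^2 - 7*t + 10) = (t - 4)*(t - 1)*(t^2 - 3*t - 10) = (t - 4)*(t - 1)*(t + 2)*(t - 5)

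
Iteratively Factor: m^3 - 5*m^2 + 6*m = (m - 3)*(m^2 - 2*m) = (m - 3)*(m - 2)*(m)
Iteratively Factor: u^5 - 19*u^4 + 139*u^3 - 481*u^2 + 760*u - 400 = (u - 4)*(u^4 - 15*u^3 + 79*u^2 - 165*u + 100) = (u - 4)^2*(u^3 - 11*u^2 + 35*u - 25) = (u - 5)*(u - 4)^2*(u^2 - 6*u + 5) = (u - 5)*(u - 4)^2*(u - 1)*(u - 5)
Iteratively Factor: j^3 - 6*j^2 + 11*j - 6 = (j - 2)*(j^2 - 4*j + 3) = (j - 2)*(j - 1)*(j - 3)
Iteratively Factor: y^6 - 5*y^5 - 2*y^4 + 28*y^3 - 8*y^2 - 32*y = (y - 4)*(y^5 - y^4 - 6*y^3 + 4*y^2 + 8*y) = y*(y - 4)*(y^4 - y^3 - 6*y^2 + 4*y + 8) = y*(y - 4)*(y - 2)*(y^3 + y^2 - 4*y - 4) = y*(y - 4)*(y - 2)*(y + 2)*(y^2 - y - 2) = y*(y - 4)*(y - 2)^2*(y + 2)*(y + 1)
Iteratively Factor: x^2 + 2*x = (x)*(x + 2)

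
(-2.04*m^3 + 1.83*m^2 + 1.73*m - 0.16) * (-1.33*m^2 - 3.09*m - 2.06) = 2.7132*m^5 + 3.8697*m^4 - 3.7532*m^3 - 8.9027*m^2 - 3.0694*m + 0.3296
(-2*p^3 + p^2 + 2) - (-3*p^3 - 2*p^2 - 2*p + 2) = p^3 + 3*p^2 + 2*p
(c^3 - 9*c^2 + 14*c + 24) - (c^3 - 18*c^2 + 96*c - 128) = 9*c^2 - 82*c + 152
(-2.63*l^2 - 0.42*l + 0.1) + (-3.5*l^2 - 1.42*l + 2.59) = -6.13*l^2 - 1.84*l + 2.69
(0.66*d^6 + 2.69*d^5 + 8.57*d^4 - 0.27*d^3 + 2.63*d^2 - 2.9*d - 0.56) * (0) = 0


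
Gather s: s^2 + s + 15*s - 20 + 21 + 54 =s^2 + 16*s + 55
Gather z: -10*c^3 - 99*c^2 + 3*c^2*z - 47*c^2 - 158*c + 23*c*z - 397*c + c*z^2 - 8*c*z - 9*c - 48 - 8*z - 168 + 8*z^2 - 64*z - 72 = -10*c^3 - 146*c^2 - 564*c + z^2*(c + 8) + z*(3*c^2 + 15*c - 72) - 288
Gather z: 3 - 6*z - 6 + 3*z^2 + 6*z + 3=3*z^2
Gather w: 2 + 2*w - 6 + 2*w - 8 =4*w - 12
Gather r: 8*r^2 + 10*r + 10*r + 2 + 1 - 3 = 8*r^2 + 20*r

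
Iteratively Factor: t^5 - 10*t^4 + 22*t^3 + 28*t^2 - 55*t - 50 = (t - 2)*(t^4 - 8*t^3 + 6*t^2 + 40*t + 25) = (t - 5)*(t - 2)*(t^3 - 3*t^2 - 9*t - 5) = (t - 5)*(t - 2)*(t + 1)*(t^2 - 4*t - 5) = (t - 5)^2*(t - 2)*(t + 1)*(t + 1)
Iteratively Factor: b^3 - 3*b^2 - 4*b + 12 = (b + 2)*(b^2 - 5*b + 6) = (b - 2)*(b + 2)*(b - 3)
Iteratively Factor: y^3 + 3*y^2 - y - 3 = (y + 1)*(y^2 + 2*y - 3) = (y - 1)*(y + 1)*(y + 3)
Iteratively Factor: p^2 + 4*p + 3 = (p + 3)*(p + 1)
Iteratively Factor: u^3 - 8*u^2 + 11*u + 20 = (u - 4)*(u^2 - 4*u - 5) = (u - 4)*(u + 1)*(u - 5)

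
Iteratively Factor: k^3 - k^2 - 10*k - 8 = (k - 4)*(k^2 + 3*k + 2) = (k - 4)*(k + 1)*(k + 2)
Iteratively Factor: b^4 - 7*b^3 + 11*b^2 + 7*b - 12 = (b + 1)*(b^3 - 8*b^2 + 19*b - 12) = (b - 3)*(b + 1)*(b^2 - 5*b + 4) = (b - 4)*(b - 3)*(b + 1)*(b - 1)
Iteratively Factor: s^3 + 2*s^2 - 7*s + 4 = (s - 1)*(s^2 + 3*s - 4) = (s - 1)*(s + 4)*(s - 1)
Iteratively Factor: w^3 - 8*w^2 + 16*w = (w - 4)*(w^2 - 4*w) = w*(w - 4)*(w - 4)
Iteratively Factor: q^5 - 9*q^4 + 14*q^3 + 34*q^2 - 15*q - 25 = (q - 5)*(q^4 - 4*q^3 - 6*q^2 + 4*q + 5) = (q - 5)^2*(q^3 + q^2 - q - 1) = (q - 5)^2*(q + 1)*(q^2 - 1) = (q - 5)^2*(q + 1)^2*(q - 1)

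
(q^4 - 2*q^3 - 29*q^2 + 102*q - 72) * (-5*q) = -5*q^5 + 10*q^4 + 145*q^3 - 510*q^2 + 360*q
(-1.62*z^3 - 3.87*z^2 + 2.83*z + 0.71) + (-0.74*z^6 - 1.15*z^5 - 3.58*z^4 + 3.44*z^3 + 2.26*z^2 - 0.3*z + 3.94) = -0.74*z^6 - 1.15*z^5 - 3.58*z^4 + 1.82*z^3 - 1.61*z^2 + 2.53*z + 4.65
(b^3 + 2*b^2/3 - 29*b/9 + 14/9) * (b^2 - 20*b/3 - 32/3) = b^5 - 6*b^4 - 55*b^3/3 + 430*b^2/27 + 24*b - 448/27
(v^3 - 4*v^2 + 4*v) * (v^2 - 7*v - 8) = v^5 - 11*v^4 + 24*v^3 + 4*v^2 - 32*v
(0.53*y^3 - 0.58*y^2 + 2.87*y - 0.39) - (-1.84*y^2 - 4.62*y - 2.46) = 0.53*y^3 + 1.26*y^2 + 7.49*y + 2.07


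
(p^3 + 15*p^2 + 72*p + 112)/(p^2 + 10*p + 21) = (p^2 + 8*p + 16)/(p + 3)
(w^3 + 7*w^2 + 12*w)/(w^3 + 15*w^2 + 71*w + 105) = w*(w + 4)/(w^2 + 12*w + 35)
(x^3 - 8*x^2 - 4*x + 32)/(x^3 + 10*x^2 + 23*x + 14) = (x^2 - 10*x + 16)/(x^2 + 8*x + 7)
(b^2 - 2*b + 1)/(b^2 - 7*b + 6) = (b - 1)/(b - 6)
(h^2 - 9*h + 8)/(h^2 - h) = (h - 8)/h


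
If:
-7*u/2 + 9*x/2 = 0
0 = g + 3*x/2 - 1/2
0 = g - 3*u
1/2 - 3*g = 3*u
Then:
No Solution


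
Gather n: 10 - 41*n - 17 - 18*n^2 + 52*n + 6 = -18*n^2 + 11*n - 1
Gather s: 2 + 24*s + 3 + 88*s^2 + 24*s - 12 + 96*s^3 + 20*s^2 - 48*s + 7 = 96*s^3 + 108*s^2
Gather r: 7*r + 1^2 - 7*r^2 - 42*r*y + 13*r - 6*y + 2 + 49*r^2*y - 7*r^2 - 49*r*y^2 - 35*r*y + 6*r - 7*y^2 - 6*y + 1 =r^2*(49*y - 14) + r*(-49*y^2 - 77*y + 26) - 7*y^2 - 12*y + 4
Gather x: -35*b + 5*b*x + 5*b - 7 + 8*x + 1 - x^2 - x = -30*b - x^2 + x*(5*b + 7) - 6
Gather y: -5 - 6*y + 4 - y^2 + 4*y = -y^2 - 2*y - 1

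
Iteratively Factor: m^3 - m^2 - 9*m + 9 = (m - 3)*(m^2 + 2*m - 3) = (m - 3)*(m - 1)*(m + 3)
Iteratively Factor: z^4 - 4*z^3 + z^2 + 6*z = (z + 1)*(z^3 - 5*z^2 + 6*z) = z*(z + 1)*(z^2 - 5*z + 6) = z*(z - 2)*(z + 1)*(z - 3)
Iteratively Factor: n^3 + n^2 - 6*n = (n + 3)*(n^2 - 2*n) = n*(n + 3)*(n - 2)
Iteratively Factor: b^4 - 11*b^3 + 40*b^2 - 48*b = (b - 4)*(b^3 - 7*b^2 + 12*b) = (b - 4)*(b - 3)*(b^2 - 4*b) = b*(b - 4)*(b - 3)*(b - 4)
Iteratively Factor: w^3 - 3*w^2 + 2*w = (w - 1)*(w^2 - 2*w) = (w - 2)*(w - 1)*(w)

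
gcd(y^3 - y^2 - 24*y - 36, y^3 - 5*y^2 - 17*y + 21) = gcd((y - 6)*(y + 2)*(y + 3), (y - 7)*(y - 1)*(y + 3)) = y + 3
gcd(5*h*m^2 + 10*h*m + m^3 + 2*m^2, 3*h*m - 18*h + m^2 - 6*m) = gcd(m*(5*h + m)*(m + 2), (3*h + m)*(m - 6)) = 1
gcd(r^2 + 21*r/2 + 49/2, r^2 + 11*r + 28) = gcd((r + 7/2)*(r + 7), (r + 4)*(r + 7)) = r + 7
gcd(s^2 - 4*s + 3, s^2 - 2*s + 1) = s - 1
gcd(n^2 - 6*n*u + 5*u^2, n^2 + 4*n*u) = 1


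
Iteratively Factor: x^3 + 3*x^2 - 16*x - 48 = (x + 3)*(x^2 - 16) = (x - 4)*(x + 3)*(x + 4)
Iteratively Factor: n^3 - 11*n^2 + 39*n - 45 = (n - 3)*(n^2 - 8*n + 15) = (n - 5)*(n - 3)*(n - 3)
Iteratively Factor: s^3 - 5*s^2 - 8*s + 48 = (s + 3)*(s^2 - 8*s + 16) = (s - 4)*(s + 3)*(s - 4)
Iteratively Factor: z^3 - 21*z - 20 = (z + 4)*(z^2 - 4*z - 5) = (z - 5)*(z + 4)*(z + 1)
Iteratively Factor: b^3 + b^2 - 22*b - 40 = (b + 4)*(b^2 - 3*b - 10) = (b + 2)*(b + 4)*(b - 5)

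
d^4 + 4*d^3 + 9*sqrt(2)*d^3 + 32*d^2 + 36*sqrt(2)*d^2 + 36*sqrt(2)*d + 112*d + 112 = (d + 2)^2*(d + 2*sqrt(2))*(d + 7*sqrt(2))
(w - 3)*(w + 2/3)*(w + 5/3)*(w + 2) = w^4 + 4*w^3/3 - 65*w^2/9 - 136*w/9 - 20/3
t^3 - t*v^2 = t*(t - v)*(t + v)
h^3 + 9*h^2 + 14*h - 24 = (h - 1)*(h + 4)*(h + 6)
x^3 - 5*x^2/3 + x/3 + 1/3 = (x - 1)^2*(x + 1/3)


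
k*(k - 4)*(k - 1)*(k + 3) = k^4 - 2*k^3 - 11*k^2 + 12*k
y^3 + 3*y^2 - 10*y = y*(y - 2)*(y + 5)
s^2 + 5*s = s*(s + 5)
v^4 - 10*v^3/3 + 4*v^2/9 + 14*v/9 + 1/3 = (v - 3)*(v - 1)*(v + 1/3)^2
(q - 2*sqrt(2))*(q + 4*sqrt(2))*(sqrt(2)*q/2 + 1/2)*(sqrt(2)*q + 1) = q^4 + 3*sqrt(2)*q^3 - 23*q^2/2 - 15*sqrt(2)*q - 8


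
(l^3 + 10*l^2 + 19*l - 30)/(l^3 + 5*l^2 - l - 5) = (l + 6)/(l + 1)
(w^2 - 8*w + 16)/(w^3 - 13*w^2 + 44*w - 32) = (w - 4)/(w^2 - 9*w + 8)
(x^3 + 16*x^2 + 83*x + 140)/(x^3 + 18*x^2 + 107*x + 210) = (x + 4)/(x + 6)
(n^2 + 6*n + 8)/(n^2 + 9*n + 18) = (n^2 + 6*n + 8)/(n^2 + 9*n + 18)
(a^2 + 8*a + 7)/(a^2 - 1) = (a + 7)/(a - 1)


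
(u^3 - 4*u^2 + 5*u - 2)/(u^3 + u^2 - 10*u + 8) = (u - 1)/(u + 4)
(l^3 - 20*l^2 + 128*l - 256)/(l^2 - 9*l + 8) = (l^2 - 12*l + 32)/(l - 1)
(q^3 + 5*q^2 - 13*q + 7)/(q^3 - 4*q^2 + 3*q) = (q^2 + 6*q - 7)/(q*(q - 3))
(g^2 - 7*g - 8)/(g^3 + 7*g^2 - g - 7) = (g - 8)/(g^2 + 6*g - 7)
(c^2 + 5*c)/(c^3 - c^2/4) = 4*(c + 5)/(c*(4*c - 1))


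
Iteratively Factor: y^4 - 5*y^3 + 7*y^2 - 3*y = (y - 1)*(y^3 - 4*y^2 + 3*y) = y*(y - 1)*(y^2 - 4*y + 3) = y*(y - 1)^2*(y - 3)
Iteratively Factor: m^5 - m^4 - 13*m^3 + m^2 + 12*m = (m + 3)*(m^4 - 4*m^3 - m^2 + 4*m) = m*(m + 3)*(m^3 - 4*m^2 - m + 4) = m*(m + 1)*(m + 3)*(m^2 - 5*m + 4) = m*(m - 1)*(m + 1)*(m + 3)*(m - 4)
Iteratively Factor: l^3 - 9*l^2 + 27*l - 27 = (l - 3)*(l^2 - 6*l + 9) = (l - 3)^2*(l - 3)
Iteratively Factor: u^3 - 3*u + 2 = (u - 1)*(u^2 + u - 2) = (u - 1)*(u + 2)*(u - 1)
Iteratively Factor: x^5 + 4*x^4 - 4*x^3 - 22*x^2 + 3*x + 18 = (x + 1)*(x^4 + 3*x^3 - 7*x^2 - 15*x + 18) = (x + 1)*(x + 3)*(x^3 - 7*x + 6) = (x - 1)*(x + 1)*(x + 3)*(x^2 + x - 6) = (x - 1)*(x + 1)*(x + 3)^2*(x - 2)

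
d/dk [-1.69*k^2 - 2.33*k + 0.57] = -3.38*k - 2.33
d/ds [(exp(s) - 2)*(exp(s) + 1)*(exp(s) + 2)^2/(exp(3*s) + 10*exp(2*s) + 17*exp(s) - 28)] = (exp(6*s) + 20*exp(5*s) + 83*exp(4*s) + 14*exp(3*s) - 142*exp(2*s) + 272*exp(s) + 472)*exp(s)/(exp(6*s) + 20*exp(5*s) + 134*exp(4*s) + 284*exp(3*s) - 271*exp(2*s) - 952*exp(s) + 784)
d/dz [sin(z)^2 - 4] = sin(2*z)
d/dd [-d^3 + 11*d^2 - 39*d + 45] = -3*d^2 + 22*d - 39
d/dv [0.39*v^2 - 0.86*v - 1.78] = 0.78*v - 0.86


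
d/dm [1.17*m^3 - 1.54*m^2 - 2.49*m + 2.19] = 3.51*m^2 - 3.08*m - 2.49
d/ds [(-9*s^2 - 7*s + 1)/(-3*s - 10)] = (27*s^2 + 180*s + 73)/(9*s^2 + 60*s + 100)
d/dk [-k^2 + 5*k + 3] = 5 - 2*k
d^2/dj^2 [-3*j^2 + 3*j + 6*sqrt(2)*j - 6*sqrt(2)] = -6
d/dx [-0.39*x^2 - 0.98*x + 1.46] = -0.78*x - 0.98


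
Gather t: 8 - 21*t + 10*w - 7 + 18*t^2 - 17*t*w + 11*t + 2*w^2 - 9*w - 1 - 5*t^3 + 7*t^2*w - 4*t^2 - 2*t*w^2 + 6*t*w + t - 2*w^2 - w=-5*t^3 + t^2*(7*w + 14) + t*(-2*w^2 - 11*w - 9)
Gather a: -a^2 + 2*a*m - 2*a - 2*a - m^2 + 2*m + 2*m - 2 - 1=-a^2 + a*(2*m - 4) - m^2 + 4*m - 3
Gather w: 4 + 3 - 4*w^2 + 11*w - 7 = -4*w^2 + 11*w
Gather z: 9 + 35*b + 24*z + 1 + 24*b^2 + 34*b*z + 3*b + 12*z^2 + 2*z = 24*b^2 + 38*b + 12*z^2 + z*(34*b + 26) + 10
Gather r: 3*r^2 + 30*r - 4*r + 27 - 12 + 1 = 3*r^2 + 26*r + 16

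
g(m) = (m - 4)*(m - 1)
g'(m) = 2*m - 5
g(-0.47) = 6.57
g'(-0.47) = -5.94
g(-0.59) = 7.30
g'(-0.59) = -6.18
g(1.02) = -0.06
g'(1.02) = -2.96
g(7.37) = 21.47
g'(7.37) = 9.74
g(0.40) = 2.16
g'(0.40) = -4.20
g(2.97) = -2.03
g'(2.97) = 0.94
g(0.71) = 0.95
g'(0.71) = -3.58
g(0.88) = 0.37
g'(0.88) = -3.24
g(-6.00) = 70.00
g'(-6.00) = -17.00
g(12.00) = 88.00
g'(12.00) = 19.00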